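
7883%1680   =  1163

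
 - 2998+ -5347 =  - 8345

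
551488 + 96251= 647739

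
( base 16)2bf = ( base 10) 703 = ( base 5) 10303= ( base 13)421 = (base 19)1I0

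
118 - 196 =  - 78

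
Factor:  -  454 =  - 2^1* 227^1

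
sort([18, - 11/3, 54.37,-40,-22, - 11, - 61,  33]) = [-61, - 40, - 22, - 11, - 11/3 , 18,33,54.37]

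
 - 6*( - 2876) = 17256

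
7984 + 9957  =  17941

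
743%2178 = 743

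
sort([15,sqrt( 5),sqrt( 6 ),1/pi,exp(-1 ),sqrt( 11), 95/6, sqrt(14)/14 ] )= [ sqrt(14 ) /14  ,  1/pi,exp( - 1),sqrt(5) , sqrt( 6), sqrt( 11),15,95/6]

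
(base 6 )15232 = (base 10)2468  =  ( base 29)2R3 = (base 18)7B2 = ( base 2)100110100100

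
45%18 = 9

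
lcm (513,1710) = 5130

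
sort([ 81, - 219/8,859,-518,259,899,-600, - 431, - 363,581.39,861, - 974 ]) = [ - 974, - 600, -518, - 431, - 363, -219/8, 81,259, 581.39, 859,861,899 ] 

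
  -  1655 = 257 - 1912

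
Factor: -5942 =-2^1*2971^1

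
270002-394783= -124781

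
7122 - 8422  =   -1300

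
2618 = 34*77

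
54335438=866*62743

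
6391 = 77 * 83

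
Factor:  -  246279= - 3^1*11^1*17^1*439^1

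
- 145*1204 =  - 174580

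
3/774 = 1/258 =0.00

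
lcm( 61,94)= 5734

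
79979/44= 79979/44 =1817.70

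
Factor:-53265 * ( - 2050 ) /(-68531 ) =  - 109193250/68531 = -  2^1*3^1 * 5^3 * 41^1* 53^1* 67^1*68531^(-1 ) 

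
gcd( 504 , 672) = 168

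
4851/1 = 4851 = 4851.00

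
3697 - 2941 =756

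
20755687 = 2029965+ 18725722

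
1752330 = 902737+849593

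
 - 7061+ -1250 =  - 8311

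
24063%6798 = 3669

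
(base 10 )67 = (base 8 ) 103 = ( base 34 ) 1x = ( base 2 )1000011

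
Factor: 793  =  13^1*61^1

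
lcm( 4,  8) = 8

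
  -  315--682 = 367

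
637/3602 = 637/3602  =  0.18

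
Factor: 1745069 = 43^1 * 40583^1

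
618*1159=716262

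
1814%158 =76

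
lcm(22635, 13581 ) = 67905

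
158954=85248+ 73706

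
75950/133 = 571 + 1/19 = 571.05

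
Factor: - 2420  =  -2^2*5^1 * 11^2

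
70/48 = 1+11/24 = 1.46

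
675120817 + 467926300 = 1143047117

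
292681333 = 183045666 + 109635667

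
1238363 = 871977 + 366386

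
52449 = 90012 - 37563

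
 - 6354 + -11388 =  - 17742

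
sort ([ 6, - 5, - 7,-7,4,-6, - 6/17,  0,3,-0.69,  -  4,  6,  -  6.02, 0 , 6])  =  [  -  7,  -  7, - 6.02, - 6 , - 5, -4, - 0.69,  -  6/17 , 0,0,3, 4, 6,6 , 6 ]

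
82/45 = 1+37/45 = 1.82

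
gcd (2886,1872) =78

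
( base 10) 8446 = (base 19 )147A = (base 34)7ae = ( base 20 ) 1126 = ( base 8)20376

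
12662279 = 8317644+4344635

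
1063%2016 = 1063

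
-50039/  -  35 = 50039/35 = 1429.69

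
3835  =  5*767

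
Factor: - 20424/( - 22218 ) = 2^2*7^( - 1) * 23^ ( - 1 )*37^1 = 148/161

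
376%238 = 138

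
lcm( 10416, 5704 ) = 239568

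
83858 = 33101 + 50757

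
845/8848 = 845/8848= 0.10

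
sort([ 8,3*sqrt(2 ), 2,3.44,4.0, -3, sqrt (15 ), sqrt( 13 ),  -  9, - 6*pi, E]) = [ - 6*pi, - 9,-3,  2, E, 3.44,sqrt(13 ),sqrt(15), 4.0 , 3*sqrt(2 ), 8 ]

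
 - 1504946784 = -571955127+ - 932991657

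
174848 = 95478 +79370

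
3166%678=454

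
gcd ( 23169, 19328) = 1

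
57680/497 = 116+ 4/71 = 116.06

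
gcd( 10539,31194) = 9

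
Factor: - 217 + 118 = -3^2*11^1  =  - 99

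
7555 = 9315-1760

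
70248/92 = 763  +  13/23 = 763.57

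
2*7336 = 14672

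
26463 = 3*8821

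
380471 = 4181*91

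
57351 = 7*8193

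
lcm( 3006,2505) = 15030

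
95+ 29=124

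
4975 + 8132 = 13107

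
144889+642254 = 787143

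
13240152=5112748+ 8127404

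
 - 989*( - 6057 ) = 5990373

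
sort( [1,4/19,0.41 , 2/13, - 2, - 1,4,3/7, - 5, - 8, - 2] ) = [ - 8, - 5 , - 2, - 2, - 1,2/13, 4/19,  0.41,3/7,  1,4 ] 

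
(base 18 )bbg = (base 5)110103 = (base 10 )3778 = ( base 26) 5f8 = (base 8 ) 7302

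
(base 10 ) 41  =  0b101001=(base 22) 1j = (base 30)1B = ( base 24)1h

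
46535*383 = 17822905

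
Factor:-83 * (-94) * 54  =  2^2*3^3*47^1 * 83^1 = 421308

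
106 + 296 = 402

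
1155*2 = 2310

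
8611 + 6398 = 15009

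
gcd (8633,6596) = 97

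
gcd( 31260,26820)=60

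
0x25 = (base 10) 37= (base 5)122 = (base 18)21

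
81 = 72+9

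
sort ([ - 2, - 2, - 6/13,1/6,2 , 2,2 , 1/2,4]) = [ - 2,  -  2, - 6/13,1/6,1/2,2,2, 2  ,  4 ] 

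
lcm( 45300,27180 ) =135900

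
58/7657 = 58/7657 = 0.01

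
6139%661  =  190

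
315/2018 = 315/2018= 0.16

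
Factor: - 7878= - 2^1*3^1  *13^1*101^1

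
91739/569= 161 + 130/569 = 161.23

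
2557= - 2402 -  - 4959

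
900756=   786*1146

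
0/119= 0= 0.00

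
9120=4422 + 4698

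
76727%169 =1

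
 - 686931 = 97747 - 784678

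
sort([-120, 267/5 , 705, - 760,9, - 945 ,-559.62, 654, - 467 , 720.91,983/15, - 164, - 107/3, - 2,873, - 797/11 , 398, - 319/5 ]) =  [ - 945, - 760 , - 559.62 , - 467, - 164, - 120, - 797/11, - 319/5, - 107/3 , - 2 , 9,  267/5, 983/15,398 , 654, 705,720.91,873 ] 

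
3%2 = 1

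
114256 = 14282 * 8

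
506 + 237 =743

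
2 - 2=0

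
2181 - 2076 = 105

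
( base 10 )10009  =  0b10011100011001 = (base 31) acr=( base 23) il4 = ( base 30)b3j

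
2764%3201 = 2764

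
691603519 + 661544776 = 1353148295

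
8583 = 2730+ 5853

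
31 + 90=121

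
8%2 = 0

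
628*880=552640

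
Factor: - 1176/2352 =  - 2^( - 1 )= - 1/2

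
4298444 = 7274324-2975880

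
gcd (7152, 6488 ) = 8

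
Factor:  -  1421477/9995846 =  - 2^( - 1)*7^( - 1 ) * 23^( - 1 )*37^( - 1)*349^1*839^( - 1 )*4073^1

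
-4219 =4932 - 9151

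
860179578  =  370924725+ 489254853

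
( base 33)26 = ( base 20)3c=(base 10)72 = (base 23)33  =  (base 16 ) 48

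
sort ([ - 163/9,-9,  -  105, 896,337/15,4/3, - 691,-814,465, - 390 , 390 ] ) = [ - 814, - 691,  -  390, -105,-163/9, - 9,4/3,337/15,390, 465,  896 ] 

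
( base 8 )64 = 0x34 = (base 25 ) 22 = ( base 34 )1i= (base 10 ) 52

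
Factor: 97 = 97^1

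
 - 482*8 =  - 3856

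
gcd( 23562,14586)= 1122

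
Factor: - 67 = - 67^1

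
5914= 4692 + 1222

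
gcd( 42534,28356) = 14178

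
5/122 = 5/122  =  0.04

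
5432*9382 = 50963024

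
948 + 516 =1464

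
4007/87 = 4007/87 = 46.06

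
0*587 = 0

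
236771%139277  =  97494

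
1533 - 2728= - 1195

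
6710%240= 230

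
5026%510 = 436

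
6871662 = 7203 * 954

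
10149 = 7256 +2893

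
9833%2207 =1005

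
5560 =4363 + 1197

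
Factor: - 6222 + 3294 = - 2^4*3^1 * 61^1=- 2928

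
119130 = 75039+44091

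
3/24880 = 3/24880=0.00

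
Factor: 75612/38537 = 2^2*3^1*89^( - 1 )*433^(- 1 )*6301^1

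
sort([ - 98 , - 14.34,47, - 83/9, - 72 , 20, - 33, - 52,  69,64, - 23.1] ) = [-98, - 72, -52,  -  33, - 23.1, - 14.34, - 83/9,20, 47, 64,69 ] 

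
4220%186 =128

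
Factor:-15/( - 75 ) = 5^(  -  1)=1/5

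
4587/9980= 4587/9980 = 0.46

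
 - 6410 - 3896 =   -  10306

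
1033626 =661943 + 371683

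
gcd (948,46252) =4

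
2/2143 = 2/2143 = 0.00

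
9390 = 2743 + 6647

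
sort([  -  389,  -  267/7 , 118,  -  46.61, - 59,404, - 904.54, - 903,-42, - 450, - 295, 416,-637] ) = [ - 904.54, - 903,  -  637,-450 , - 389, - 295,  -  59,  -  46.61, - 42,- 267/7, 118,404, 416]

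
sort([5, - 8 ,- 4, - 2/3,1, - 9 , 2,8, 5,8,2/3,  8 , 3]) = [ - 9, - 8 ,  -  4,-2/3, 2/3  ,  1,  2,3,5, 5,8,8 , 8 ] 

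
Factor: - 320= - 2^6*5^1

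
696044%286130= 123784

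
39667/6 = 6611 + 1/6 = 6611.17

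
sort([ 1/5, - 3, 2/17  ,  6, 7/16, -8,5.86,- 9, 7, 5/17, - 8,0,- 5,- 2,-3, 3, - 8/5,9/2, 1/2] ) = [ - 9,-8,-8, - 5, -3 , - 3,-2,- 8/5,0, 2/17 , 1/5,5/17, 7/16, 1/2, 3, 9/2,  5.86,6, 7 ]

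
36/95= 36/95= 0.38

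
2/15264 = 1/7632=0.00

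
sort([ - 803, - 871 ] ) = [ - 871, - 803 ] 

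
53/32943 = 53/32943 =0.00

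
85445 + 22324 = 107769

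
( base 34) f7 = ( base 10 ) 517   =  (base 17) 1d7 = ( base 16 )205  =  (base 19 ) 184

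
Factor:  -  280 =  - 2^3*5^1*7^1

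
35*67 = 2345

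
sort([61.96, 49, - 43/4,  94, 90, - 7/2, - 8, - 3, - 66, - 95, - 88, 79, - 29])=[-95, - 88, - 66, - 29 , - 43/4, - 8,-7/2 , - 3, 49, 61.96, 79, 90, 94] 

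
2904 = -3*(-968)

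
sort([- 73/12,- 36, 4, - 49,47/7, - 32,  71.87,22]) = [ - 49, - 36, - 32, - 73/12, 4,47/7, 22,71.87]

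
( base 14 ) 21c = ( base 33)CM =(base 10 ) 418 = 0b110100010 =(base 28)EQ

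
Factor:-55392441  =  -3^1*13^1*23^1*37^1  *  1669^1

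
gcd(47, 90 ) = 1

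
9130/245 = 37 + 13/49 = 37.27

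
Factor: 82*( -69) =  -2^1*3^1*23^1 *41^1= - 5658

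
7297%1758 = 265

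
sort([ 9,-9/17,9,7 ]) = [ - 9/17,7,9,9]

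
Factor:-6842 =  - 2^1*11^1 * 311^1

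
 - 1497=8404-9901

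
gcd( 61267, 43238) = 1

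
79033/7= 79033/7 = 11290.43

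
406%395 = 11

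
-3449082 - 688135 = -4137217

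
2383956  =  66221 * 36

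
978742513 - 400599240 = 578143273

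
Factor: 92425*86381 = 7983763925 = 5^2*3697^1 *86381^1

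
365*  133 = 48545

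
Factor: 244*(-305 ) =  - 74420  =  - 2^2*5^1 * 61^2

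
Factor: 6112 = 2^5*191^1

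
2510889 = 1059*2371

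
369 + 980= 1349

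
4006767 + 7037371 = 11044138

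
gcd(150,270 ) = 30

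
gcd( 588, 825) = 3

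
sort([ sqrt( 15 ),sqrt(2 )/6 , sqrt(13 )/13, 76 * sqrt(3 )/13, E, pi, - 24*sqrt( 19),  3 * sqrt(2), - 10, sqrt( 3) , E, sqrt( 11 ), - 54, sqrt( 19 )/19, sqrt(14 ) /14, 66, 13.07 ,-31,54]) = [-24 * sqrt( 19), - 54,  -  31, - 10, sqrt( 19)/19, sqrt(2) /6, sqrt( 14) /14, sqrt( 13 )/13,sqrt( 3), E, E,  pi,sqrt(11),  sqrt( 15) , 3 * sqrt(2), 76 * sqrt(3 )/13, 13.07, 54,66]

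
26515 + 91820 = 118335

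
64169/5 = 64169/5 = 12833.80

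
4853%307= 248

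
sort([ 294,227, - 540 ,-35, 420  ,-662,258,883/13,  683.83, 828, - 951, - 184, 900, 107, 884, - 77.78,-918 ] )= [ - 951,  -  918, - 662, - 540, - 184, - 77.78, - 35,883/13,107,  227,258,294, 420, 683.83,828,884,900 ]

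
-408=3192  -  3600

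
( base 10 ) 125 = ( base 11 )104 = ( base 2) 1111101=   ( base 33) 3Q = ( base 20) 65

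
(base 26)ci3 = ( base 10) 8583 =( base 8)20607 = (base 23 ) G54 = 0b10000110000111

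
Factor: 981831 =3^1*327277^1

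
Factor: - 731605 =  - 5^1* 7^1*20903^1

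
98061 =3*32687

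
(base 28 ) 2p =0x51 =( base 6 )213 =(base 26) 33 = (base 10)81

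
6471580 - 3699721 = 2771859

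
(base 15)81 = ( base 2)1111001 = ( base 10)121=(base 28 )49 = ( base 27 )4D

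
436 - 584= - 148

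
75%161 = 75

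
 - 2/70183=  - 2/70183 = - 0.00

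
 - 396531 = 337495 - 734026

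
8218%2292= 1342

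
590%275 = 40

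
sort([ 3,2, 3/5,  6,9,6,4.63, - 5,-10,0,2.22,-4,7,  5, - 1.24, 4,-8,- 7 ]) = [ - 10 , - 8, - 7,  -  5,-4, - 1.24,0, 3/5, 2,  2.22,3, 4,4.63, 5, 6, 6, 7,9] 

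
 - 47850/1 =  - 47850=- 47850.00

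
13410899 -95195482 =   -  81784583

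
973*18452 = 17953796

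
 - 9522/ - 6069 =1 + 1151/2023 = 1.57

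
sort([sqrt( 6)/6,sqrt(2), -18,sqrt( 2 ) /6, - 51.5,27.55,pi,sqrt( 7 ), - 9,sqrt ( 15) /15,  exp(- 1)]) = [-51.5,- 18,  -  9,sqrt( 2)/6, sqrt(15)/15, exp( - 1) , sqrt( 6)/6,sqrt( 2),sqrt(7), pi,27.55] 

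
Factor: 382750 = 2^1*5^3*1531^1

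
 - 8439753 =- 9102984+663231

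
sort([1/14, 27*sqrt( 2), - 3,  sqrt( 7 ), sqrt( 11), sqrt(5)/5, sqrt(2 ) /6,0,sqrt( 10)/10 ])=[ - 3, 0, 1/14,sqrt(2 ) /6,sqrt(10 )/10, sqrt(5)/5, sqrt(7),sqrt( 11),27*sqrt(2)]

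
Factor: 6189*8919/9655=3^3*5^( - 1)*991^1*1931^( - 1 ) * 2063^1 =55199691/9655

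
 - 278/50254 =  - 1 + 24988/25127 =- 0.01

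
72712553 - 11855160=60857393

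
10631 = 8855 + 1776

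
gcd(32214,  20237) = 413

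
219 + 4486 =4705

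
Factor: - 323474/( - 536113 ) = 394/653 = 2^1*197^1*653^(- 1)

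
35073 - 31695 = 3378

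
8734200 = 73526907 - 64792707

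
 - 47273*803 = - 37960219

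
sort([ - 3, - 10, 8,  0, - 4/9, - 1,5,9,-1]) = [ -10,-3,- 1,-1 , -4/9,0,5,8,9]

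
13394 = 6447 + 6947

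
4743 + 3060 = 7803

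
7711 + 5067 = 12778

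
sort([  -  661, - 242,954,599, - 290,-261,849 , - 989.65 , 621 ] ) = [-989.65,-661,-290,-261, -242,599,621 , 849, 954]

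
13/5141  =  13/5141 = 0.00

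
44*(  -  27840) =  - 1224960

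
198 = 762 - 564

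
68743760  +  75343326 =144087086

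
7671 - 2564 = 5107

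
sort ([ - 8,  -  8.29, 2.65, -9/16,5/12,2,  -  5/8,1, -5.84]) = [- 8.29,  -  8,-5.84,  -  5/8,-9/16,5/12,1,2,2.65]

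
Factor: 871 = 13^1*67^1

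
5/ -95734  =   - 1+95729/95734=- 0.00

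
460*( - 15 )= - 6900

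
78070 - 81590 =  - 3520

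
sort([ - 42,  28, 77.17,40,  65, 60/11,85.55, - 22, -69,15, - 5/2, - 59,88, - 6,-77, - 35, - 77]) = [  -  77,  -  77, - 69, - 59, - 42, - 35,-22, - 6 , - 5/2,60/11,  15,  28, 40,  65,77.17,85.55,88 ] 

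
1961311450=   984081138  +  977230312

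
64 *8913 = 570432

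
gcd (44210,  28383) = 1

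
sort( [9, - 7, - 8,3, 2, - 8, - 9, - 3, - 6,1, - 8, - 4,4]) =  [ - 9, - 8, - 8, - 8 , - 7, - 6, - 4, - 3, 1 , 2, 3,4,9 ] 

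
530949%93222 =64839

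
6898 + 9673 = 16571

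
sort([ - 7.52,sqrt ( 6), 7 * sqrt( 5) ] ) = [ - 7.52,  sqrt (6), 7 * sqrt( 5)]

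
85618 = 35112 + 50506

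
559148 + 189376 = 748524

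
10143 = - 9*( - 1127 )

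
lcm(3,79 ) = 237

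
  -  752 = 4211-4963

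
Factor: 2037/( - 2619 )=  - 3^(- 2)*7^1 = - 7/9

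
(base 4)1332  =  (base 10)126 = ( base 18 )70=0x7E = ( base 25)51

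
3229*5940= 19180260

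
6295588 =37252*169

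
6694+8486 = 15180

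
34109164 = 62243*548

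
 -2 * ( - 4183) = 8366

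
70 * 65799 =4605930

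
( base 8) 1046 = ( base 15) 26A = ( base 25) M0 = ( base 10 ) 550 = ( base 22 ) 130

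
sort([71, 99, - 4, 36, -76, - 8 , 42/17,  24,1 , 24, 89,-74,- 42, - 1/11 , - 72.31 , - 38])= [ - 76 ,-74 ,-72.31,-42,  -  38, - 8,  -  4,-1/11, 1,42/17, 24, 24, 36,  71 , 89,99 ]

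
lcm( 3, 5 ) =15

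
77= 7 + 70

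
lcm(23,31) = 713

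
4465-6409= - 1944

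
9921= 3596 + 6325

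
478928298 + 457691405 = 936619703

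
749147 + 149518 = 898665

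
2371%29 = 22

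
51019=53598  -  2579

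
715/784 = 715/784 = 0.91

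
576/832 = 9/13 = 0.69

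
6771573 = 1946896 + 4824677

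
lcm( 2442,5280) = 195360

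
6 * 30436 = 182616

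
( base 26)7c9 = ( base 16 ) 13bd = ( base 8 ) 11675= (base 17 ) 1084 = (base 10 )5053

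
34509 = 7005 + 27504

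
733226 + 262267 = 995493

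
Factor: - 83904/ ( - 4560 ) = 2^2 * 5^( - 1)*23^1 = 92/5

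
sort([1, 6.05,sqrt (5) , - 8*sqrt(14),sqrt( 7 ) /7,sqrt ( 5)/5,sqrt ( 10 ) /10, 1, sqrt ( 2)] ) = [ - 8*sqrt( 14 ) , sqrt(10)/10,  sqrt (7) /7,sqrt (5) /5,1, 1, sqrt(2),  sqrt(5 ), 6.05] 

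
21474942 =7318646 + 14156296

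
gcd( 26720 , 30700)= 20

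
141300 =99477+41823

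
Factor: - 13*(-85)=5^1 * 13^1 * 17^1 =1105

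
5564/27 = 5564/27 = 206.07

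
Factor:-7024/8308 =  - 2^2*31^ ( - 1 )*67^(  -  1 )*439^1 = -1756/2077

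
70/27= 70/27=2.59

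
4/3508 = 1/877 = 0.00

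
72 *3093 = 222696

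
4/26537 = 4/26537 = 0.00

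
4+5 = 9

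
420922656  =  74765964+346156692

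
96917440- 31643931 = 65273509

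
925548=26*35598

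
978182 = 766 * 1277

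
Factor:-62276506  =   - 2^1*59^1*311^1*1697^1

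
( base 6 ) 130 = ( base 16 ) 36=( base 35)1j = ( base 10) 54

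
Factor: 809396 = 2^2*7^1  *137^1*211^1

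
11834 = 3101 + 8733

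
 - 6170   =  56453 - 62623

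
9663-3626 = 6037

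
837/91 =837/91 = 9.20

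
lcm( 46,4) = 92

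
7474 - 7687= - 213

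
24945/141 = 8315/47 = 176.91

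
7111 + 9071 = 16182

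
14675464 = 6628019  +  8047445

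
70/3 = 23  +  1/3 = 23.33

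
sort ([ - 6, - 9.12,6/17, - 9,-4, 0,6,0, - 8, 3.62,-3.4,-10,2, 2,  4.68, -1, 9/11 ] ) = [ - 10 , - 9.12,-9, - 8, - 6, -4, - 3.4, - 1 , 0, 0, 6/17,9/11,2,2, 3.62, 4.68,6 ]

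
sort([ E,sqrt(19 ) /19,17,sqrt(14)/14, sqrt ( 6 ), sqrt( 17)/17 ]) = [sqrt (19 ) /19,  sqrt( 17)/17,sqrt(14) /14,sqrt( 6 ), E, 17]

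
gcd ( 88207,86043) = 1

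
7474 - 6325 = 1149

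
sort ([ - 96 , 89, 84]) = [  -  96,84, 89] 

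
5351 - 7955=- 2604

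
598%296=6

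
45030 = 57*790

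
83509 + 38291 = 121800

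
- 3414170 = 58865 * (  -  58) 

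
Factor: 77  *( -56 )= - 2^3*7^2*11^1 = - 4312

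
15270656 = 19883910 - 4613254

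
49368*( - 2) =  - 98736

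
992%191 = 37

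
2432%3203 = 2432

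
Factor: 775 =5^2*31^1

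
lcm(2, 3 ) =6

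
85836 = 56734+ 29102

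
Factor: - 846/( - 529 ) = 2^1*3^2 * 23^( - 2 )*47^1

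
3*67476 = 202428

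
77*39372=3031644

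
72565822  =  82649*878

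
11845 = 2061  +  9784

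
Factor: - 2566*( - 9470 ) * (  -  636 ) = -2^4 *3^1*5^1 * 53^1*947^1 *1283^1 = - 15454812720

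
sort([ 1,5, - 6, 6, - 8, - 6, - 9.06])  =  [ - 9.06, - 8, - 6 , - 6,1 , 5,6]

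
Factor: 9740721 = 3^1*3246907^1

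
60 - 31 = 29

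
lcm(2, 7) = 14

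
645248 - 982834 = -337586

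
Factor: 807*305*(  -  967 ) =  - 238012545 = -3^1*5^1*61^1*269^1*967^1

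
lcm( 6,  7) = 42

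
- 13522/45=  - 13522/45  =  -  300.49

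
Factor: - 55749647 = - 17^1*3279391^1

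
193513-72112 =121401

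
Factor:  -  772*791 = -610652 = -2^2*7^1*113^1 * 193^1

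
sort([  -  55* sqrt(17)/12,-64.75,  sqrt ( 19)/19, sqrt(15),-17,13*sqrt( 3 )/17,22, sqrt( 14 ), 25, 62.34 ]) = [ - 64.75, - 55* sqrt(17)/12,  -  17,sqrt( 19) /19 , 13 * sqrt( 3 ) /17, sqrt( 14 ),sqrt(15), 22, 25, 62.34] 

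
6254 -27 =6227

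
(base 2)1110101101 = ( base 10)941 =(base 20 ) 271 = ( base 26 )1a5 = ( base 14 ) 4b3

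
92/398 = 46/199= 0.23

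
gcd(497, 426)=71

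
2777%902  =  71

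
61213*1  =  61213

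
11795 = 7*1685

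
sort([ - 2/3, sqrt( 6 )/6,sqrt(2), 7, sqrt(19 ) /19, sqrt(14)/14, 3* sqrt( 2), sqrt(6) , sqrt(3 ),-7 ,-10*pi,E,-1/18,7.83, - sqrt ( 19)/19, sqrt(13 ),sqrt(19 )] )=[ - 10*pi,-7, - 2/3,- sqrt(19)/19,  -  1/18,sqrt( 19) /19, sqrt ( 14 ) /14,sqrt( 6)/6  ,  sqrt(2 ), sqrt(3),  sqrt( 6 ) , E,sqrt(13), 3*sqrt ( 2),sqrt(19),7,7.83]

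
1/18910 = 1/18910 =0.00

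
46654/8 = 5831+3/4 = 5831.75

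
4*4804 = 19216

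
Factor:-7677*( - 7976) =2^3*3^2*853^1 *997^1 =61231752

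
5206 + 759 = 5965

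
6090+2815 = 8905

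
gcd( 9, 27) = 9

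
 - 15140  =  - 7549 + -7591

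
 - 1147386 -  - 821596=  - 325790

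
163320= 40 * 4083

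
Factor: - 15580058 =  - 2^1*13^1*17^1*101^1*349^1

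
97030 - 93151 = 3879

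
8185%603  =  346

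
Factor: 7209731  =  7209731^1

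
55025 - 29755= 25270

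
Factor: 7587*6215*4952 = 2^3*3^3* 5^1*11^1*113^1*281^1*619^1=   233502671160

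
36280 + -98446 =-62166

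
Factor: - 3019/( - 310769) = 127^(-1) *2447^( - 1)* 3019^1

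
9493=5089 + 4404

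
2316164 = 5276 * 439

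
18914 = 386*49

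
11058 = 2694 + 8364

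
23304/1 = 23304 =23304.00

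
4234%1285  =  379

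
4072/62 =2036/31 =65.68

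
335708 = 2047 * 164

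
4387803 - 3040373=1347430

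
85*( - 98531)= - 8375135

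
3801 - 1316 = 2485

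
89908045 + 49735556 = 139643601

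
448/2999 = 448/2999 = 0.15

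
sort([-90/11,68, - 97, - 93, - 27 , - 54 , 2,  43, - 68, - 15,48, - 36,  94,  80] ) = [ - 97, - 93,  -  68, - 54,- 36,-27, - 15, - 90/11,  2, 43,  48, 68,80,  94 ] 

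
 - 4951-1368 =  - 6319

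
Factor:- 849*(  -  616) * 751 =392760984 = 2^3*3^1*7^1*11^1 * 283^1*751^1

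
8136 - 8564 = -428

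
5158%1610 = 328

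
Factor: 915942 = 2^1*3^1*152657^1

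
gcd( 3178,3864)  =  14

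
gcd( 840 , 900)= 60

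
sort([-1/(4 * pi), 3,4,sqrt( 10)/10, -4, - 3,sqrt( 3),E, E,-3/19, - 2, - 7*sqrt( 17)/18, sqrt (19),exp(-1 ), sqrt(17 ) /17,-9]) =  [ - 9, - 4, - 3, - 2,-7 * sqrt(17)/18, - 3/19, -1/( 4 *pi),sqrt( 17 ) /17,sqrt (10 ) /10, exp(-1), sqrt ( 3) , E, E,3,  4,sqrt(19) ]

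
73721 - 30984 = 42737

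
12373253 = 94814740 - 82441487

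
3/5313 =1/1771 = 0.00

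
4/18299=4/18299 = 0.00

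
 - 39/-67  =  39/67 = 0.58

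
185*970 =179450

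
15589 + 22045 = 37634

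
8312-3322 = 4990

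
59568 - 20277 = 39291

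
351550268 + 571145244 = 922695512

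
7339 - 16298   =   - 8959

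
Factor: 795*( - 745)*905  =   - 3^1*5^3*53^1*149^1*181^1 = - 536008875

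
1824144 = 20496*89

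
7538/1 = 7538 = 7538.00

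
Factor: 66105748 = 2^2*16526437^1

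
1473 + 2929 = 4402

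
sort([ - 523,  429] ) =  [ - 523, 429]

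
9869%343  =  265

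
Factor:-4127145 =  - 3^1*5^1*11^1*25013^1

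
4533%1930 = 673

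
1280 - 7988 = -6708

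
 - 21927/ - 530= 41+197/530 =41.37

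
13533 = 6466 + 7067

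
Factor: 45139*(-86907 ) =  - 3922895073 = - 3^1*59^1*491^1*45139^1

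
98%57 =41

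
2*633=1266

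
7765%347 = 131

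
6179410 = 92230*67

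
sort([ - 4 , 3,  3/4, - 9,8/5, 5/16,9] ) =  [  -  9,-4 , 5/16,3/4,8/5,3,9 ]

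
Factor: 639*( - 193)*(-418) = 51550686 = 2^1*3^2*11^1*19^1*71^1*193^1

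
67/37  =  67/37 = 1.81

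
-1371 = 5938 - 7309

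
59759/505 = 59759/505 = 118.33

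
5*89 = 445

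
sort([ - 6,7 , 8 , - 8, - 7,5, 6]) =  [ - 8, - 7, - 6,5, 6,7, 8]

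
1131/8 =1131/8=141.38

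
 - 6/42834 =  - 1/7139=   -0.00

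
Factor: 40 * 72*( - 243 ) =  -2^6*3^7*5^1 = - 699840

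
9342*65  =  607230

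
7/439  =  7/439=   0.02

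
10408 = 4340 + 6068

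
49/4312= 1/88 = 0.01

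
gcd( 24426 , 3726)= 414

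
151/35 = 4 + 11/35 = 4.31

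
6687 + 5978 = 12665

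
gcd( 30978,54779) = 1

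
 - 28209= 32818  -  61027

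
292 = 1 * 292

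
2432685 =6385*381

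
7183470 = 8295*866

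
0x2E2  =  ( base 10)738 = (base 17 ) 297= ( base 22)1BC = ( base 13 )44A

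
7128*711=5068008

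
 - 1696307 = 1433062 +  - 3129369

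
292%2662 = 292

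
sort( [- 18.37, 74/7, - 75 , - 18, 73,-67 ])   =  [ - 75,- 67, - 18.37, - 18,74/7, 73 ] 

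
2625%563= 373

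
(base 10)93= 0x5D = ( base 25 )3i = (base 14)69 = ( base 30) 33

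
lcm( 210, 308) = 4620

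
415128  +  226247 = 641375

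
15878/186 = 7939/93= 85.37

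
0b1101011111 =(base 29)10M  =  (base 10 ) 863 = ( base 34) pd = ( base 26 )175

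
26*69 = 1794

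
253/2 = 126 + 1/2 = 126.50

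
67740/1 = 67740 = 67740.00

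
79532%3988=3760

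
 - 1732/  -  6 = 866/3 = 288.67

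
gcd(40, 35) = 5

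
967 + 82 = 1049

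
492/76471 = 492/76471= 0.01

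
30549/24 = 1272 + 7/8 = 1272.88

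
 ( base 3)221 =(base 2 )11001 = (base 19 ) 16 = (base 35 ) p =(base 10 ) 25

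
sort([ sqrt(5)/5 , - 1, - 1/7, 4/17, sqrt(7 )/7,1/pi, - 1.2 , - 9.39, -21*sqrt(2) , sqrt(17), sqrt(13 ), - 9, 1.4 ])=[ - 21* sqrt(2), - 9.39, - 9, - 1.2,-1, - 1/7,4/17 , 1/pi,  sqrt( 7 )/7,sqrt(5 )/5, 1.4, sqrt(13), sqrt (17 )]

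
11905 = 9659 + 2246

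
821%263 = 32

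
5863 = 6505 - 642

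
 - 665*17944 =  - 11932760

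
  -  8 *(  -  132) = 1056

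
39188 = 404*97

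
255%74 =33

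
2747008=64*42922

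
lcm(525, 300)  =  2100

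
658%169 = 151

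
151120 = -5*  ( - 30224)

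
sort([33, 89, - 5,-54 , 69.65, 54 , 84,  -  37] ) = [ - 54, - 37,  -  5, 33,54, 69.65, 84,89]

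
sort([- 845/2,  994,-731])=[ - 731, - 845/2, 994]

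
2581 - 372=2209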